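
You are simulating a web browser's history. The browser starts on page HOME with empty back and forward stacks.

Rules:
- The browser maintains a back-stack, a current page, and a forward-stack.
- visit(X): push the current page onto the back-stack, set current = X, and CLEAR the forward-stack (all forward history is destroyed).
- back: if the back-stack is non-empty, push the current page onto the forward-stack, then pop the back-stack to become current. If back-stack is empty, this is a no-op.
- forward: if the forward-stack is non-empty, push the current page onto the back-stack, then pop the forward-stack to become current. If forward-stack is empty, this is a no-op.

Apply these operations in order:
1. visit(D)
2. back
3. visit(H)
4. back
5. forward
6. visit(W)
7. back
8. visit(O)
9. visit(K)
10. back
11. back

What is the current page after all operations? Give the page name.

After 1 (visit(D)): cur=D back=1 fwd=0
After 2 (back): cur=HOME back=0 fwd=1
After 3 (visit(H)): cur=H back=1 fwd=0
After 4 (back): cur=HOME back=0 fwd=1
After 5 (forward): cur=H back=1 fwd=0
After 6 (visit(W)): cur=W back=2 fwd=0
After 7 (back): cur=H back=1 fwd=1
After 8 (visit(O)): cur=O back=2 fwd=0
After 9 (visit(K)): cur=K back=3 fwd=0
After 10 (back): cur=O back=2 fwd=1
After 11 (back): cur=H back=1 fwd=2

Answer: H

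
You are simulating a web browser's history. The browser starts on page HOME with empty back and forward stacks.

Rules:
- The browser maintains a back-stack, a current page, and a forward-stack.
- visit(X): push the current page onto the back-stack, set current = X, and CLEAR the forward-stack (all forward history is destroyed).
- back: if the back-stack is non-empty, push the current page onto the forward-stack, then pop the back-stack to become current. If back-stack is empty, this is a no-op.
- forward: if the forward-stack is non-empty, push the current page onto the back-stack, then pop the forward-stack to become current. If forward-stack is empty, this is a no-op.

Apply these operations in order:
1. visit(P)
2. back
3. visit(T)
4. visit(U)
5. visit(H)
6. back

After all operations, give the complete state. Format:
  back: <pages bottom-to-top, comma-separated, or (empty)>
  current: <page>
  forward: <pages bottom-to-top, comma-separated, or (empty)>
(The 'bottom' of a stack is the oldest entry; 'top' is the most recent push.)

Answer: back: HOME,T
current: U
forward: H

Derivation:
After 1 (visit(P)): cur=P back=1 fwd=0
After 2 (back): cur=HOME back=0 fwd=1
After 3 (visit(T)): cur=T back=1 fwd=0
After 4 (visit(U)): cur=U back=2 fwd=0
After 5 (visit(H)): cur=H back=3 fwd=0
After 6 (back): cur=U back=2 fwd=1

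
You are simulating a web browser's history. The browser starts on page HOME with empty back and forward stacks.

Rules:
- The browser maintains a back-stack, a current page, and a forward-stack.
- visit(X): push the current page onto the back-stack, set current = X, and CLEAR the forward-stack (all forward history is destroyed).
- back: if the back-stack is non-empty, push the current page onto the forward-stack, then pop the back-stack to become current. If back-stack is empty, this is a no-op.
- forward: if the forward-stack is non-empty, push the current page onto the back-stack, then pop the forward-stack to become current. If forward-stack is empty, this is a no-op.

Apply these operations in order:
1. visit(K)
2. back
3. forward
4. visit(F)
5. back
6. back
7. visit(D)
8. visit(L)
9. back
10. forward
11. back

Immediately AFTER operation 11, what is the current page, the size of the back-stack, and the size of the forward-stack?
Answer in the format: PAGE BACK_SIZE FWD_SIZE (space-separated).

After 1 (visit(K)): cur=K back=1 fwd=0
After 2 (back): cur=HOME back=0 fwd=1
After 3 (forward): cur=K back=1 fwd=0
After 4 (visit(F)): cur=F back=2 fwd=0
After 5 (back): cur=K back=1 fwd=1
After 6 (back): cur=HOME back=0 fwd=2
After 7 (visit(D)): cur=D back=1 fwd=0
After 8 (visit(L)): cur=L back=2 fwd=0
After 9 (back): cur=D back=1 fwd=1
After 10 (forward): cur=L back=2 fwd=0
After 11 (back): cur=D back=1 fwd=1

D 1 1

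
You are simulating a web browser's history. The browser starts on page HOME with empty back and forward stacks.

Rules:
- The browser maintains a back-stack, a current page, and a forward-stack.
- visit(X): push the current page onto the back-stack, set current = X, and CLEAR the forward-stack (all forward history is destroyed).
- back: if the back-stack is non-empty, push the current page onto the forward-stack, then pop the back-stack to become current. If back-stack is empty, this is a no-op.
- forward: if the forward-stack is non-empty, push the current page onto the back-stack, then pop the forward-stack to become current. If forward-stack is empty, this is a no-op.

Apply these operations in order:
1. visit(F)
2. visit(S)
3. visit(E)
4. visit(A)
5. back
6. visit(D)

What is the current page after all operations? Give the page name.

Answer: D

Derivation:
After 1 (visit(F)): cur=F back=1 fwd=0
After 2 (visit(S)): cur=S back=2 fwd=0
After 3 (visit(E)): cur=E back=3 fwd=0
After 4 (visit(A)): cur=A back=4 fwd=0
After 5 (back): cur=E back=3 fwd=1
After 6 (visit(D)): cur=D back=4 fwd=0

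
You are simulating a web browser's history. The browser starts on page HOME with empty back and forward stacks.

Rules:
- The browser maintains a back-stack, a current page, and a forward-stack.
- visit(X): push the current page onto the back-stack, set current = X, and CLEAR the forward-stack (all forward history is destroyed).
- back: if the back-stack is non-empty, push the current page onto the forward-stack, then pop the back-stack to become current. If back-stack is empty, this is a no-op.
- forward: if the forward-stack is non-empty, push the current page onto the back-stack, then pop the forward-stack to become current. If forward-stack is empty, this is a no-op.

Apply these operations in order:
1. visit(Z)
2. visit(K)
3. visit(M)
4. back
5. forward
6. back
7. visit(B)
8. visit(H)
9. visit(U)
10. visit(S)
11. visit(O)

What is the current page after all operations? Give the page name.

Answer: O

Derivation:
After 1 (visit(Z)): cur=Z back=1 fwd=0
After 2 (visit(K)): cur=K back=2 fwd=0
After 3 (visit(M)): cur=M back=3 fwd=0
After 4 (back): cur=K back=2 fwd=1
After 5 (forward): cur=M back=3 fwd=0
After 6 (back): cur=K back=2 fwd=1
After 7 (visit(B)): cur=B back=3 fwd=0
After 8 (visit(H)): cur=H back=4 fwd=0
After 9 (visit(U)): cur=U back=5 fwd=0
After 10 (visit(S)): cur=S back=6 fwd=0
After 11 (visit(O)): cur=O back=7 fwd=0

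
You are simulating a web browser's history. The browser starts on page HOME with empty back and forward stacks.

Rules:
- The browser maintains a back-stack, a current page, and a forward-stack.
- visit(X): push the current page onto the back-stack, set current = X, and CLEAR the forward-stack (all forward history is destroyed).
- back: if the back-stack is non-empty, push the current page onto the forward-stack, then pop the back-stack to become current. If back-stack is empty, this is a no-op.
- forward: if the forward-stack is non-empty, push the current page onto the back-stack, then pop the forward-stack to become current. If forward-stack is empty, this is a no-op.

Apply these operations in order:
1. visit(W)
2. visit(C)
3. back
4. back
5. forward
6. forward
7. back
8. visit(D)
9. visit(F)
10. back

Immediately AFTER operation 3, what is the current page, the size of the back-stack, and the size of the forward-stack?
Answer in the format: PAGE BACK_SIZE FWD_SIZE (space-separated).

After 1 (visit(W)): cur=W back=1 fwd=0
After 2 (visit(C)): cur=C back=2 fwd=0
After 3 (back): cur=W back=1 fwd=1

W 1 1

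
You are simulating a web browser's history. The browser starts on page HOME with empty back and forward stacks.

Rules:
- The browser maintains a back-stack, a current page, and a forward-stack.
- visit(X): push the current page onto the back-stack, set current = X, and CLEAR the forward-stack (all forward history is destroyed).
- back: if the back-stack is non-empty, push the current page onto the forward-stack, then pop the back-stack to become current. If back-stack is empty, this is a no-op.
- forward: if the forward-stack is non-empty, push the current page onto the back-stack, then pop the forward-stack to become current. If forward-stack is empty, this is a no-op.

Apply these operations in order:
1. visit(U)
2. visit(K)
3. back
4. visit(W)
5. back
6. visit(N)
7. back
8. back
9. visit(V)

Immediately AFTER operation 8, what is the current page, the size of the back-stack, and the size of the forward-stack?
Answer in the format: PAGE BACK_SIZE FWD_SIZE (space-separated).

After 1 (visit(U)): cur=U back=1 fwd=0
After 2 (visit(K)): cur=K back=2 fwd=0
After 3 (back): cur=U back=1 fwd=1
After 4 (visit(W)): cur=W back=2 fwd=0
After 5 (back): cur=U back=1 fwd=1
After 6 (visit(N)): cur=N back=2 fwd=0
After 7 (back): cur=U back=1 fwd=1
After 8 (back): cur=HOME back=0 fwd=2

HOME 0 2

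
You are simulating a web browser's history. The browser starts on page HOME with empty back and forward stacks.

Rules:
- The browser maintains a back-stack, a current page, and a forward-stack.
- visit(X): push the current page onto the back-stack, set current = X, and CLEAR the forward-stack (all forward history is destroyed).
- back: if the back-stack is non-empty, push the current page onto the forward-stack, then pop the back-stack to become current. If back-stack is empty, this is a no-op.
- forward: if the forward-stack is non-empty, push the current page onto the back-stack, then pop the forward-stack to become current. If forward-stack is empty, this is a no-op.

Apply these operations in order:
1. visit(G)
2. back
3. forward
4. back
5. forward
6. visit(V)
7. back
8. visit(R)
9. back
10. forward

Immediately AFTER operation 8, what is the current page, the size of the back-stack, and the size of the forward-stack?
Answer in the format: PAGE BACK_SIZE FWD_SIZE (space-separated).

After 1 (visit(G)): cur=G back=1 fwd=0
After 2 (back): cur=HOME back=0 fwd=1
After 3 (forward): cur=G back=1 fwd=0
After 4 (back): cur=HOME back=0 fwd=1
After 5 (forward): cur=G back=1 fwd=0
After 6 (visit(V)): cur=V back=2 fwd=0
After 7 (back): cur=G back=1 fwd=1
After 8 (visit(R)): cur=R back=2 fwd=0

R 2 0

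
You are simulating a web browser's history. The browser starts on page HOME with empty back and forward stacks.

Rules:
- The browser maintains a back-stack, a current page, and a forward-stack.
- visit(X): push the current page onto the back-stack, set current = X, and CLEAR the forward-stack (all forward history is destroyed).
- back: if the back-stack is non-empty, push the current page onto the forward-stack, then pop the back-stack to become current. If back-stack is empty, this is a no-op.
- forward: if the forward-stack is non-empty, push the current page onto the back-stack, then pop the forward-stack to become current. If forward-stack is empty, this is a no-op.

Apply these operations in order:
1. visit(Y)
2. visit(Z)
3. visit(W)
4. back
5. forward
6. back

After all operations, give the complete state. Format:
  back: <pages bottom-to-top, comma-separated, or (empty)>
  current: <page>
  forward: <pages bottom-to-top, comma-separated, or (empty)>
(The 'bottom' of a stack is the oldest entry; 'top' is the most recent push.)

After 1 (visit(Y)): cur=Y back=1 fwd=0
After 2 (visit(Z)): cur=Z back=2 fwd=0
After 3 (visit(W)): cur=W back=3 fwd=0
After 4 (back): cur=Z back=2 fwd=1
After 5 (forward): cur=W back=3 fwd=0
After 6 (back): cur=Z back=2 fwd=1

Answer: back: HOME,Y
current: Z
forward: W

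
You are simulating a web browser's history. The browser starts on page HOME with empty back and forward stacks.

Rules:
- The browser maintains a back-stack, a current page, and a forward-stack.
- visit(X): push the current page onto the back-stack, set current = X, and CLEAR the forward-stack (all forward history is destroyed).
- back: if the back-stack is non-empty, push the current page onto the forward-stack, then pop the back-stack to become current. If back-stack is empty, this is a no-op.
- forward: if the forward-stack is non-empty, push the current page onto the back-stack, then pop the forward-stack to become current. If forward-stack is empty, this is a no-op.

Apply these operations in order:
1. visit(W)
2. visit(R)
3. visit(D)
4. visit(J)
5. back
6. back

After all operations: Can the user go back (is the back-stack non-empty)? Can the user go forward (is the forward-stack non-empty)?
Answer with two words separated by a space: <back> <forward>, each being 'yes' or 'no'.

Answer: yes yes

Derivation:
After 1 (visit(W)): cur=W back=1 fwd=0
After 2 (visit(R)): cur=R back=2 fwd=0
After 3 (visit(D)): cur=D back=3 fwd=0
After 4 (visit(J)): cur=J back=4 fwd=0
After 5 (back): cur=D back=3 fwd=1
After 6 (back): cur=R back=2 fwd=2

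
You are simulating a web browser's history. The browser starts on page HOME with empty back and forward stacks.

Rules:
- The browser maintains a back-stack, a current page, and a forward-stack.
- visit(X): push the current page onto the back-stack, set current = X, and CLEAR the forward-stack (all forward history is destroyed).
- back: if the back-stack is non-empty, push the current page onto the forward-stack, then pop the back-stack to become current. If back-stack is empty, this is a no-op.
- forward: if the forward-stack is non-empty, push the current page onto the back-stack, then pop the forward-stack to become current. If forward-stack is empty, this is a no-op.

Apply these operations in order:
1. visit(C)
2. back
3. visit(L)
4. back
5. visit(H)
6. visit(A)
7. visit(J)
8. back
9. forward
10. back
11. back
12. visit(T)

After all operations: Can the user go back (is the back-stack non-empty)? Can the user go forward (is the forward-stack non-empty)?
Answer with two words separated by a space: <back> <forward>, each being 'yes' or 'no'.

After 1 (visit(C)): cur=C back=1 fwd=0
After 2 (back): cur=HOME back=0 fwd=1
After 3 (visit(L)): cur=L back=1 fwd=0
After 4 (back): cur=HOME back=0 fwd=1
After 5 (visit(H)): cur=H back=1 fwd=0
After 6 (visit(A)): cur=A back=2 fwd=0
After 7 (visit(J)): cur=J back=3 fwd=0
After 8 (back): cur=A back=2 fwd=1
After 9 (forward): cur=J back=3 fwd=0
After 10 (back): cur=A back=2 fwd=1
After 11 (back): cur=H back=1 fwd=2
After 12 (visit(T)): cur=T back=2 fwd=0

Answer: yes no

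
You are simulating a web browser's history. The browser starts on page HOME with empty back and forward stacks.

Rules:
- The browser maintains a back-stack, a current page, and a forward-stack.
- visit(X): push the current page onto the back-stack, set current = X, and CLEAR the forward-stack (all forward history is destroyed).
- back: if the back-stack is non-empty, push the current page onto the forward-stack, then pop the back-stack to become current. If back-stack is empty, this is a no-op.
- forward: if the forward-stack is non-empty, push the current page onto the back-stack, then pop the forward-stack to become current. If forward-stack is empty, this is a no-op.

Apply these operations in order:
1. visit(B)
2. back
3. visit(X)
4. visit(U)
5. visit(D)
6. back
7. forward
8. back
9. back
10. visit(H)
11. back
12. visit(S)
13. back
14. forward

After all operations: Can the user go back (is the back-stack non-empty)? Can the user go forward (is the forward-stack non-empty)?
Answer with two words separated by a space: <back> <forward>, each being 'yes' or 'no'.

Answer: yes no

Derivation:
After 1 (visit(B)): cur=B back=1 fwd=0
After 2 (back): cur=HOME back=0 fwd=1
After 3 (visit(X)): cur=X back=1 fwd=0
After 4 (visit(U)): cur=U back=2 fwd=0
After 5 (visit(D)): cur=D back=3 fwd=0
After 6 (back): cur=U back=2 fwd=1
After 7 (forward): cur=D back=3 fwd=0
After 8 (back): cur=U back=2 fwd=1
After 9 (back): cur=X back=1 fwd=2
After 10 (visit(H)): cur=H back=2 fwd=0
After 11 (back): cur=X back=1 fwd=1
After 12 (visit(S)): cur=S back=2 fwd=0
After 13 (back): cur=X back=1 fwd=1
After 14 (forward): cur=S back=2 fwd=0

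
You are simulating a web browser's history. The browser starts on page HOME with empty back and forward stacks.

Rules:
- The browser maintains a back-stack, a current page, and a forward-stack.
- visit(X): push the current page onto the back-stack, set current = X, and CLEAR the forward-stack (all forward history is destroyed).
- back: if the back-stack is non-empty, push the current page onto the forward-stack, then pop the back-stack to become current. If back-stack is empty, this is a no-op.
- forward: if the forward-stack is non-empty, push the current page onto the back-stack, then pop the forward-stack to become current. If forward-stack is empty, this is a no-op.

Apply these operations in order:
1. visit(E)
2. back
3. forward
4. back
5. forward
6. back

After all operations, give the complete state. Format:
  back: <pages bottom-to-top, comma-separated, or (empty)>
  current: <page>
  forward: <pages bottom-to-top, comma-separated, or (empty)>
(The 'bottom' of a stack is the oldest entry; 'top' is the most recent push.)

After 1 (visit(E)): cur=E back=1 fwd=0
After 2 (back): cur=HOME back=0 fwd=1
After 3 (forward): cur=E back=1 fwd=0
After 4 (back): cur=HOME back=0 fwd=1
After 5 (forward): cur=E back=1 fwd=0
After 6 (back): cur=HOME back=0 fwd=1

Answer: back: (empty)
current: HOME
forward: E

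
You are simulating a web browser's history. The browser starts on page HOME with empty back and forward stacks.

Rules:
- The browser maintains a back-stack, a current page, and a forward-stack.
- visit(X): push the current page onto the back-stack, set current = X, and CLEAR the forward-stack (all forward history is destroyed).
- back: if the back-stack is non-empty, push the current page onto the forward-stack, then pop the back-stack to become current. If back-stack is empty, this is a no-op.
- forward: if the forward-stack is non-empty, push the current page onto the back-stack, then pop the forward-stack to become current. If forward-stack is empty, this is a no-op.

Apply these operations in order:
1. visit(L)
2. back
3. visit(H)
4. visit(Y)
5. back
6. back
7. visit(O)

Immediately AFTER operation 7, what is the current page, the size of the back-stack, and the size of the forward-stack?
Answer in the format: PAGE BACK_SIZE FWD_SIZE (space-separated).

After 1 (visit(L)): cur=L back=1 fwd=0
After 2 (back): cur=HOME back=0 fwd=1
After 3 (visit(H)): cur=H back=1 fwd=0
After 4 (visit(Y)): cur=Y back=2 fwd=0
After 5 (back): cur=H back=1 fwd=1
After 6 (back): cur=HOME back=0 fwd=2
After 7 (visit(O)): cur=O back=1 fwd=0

O 1 0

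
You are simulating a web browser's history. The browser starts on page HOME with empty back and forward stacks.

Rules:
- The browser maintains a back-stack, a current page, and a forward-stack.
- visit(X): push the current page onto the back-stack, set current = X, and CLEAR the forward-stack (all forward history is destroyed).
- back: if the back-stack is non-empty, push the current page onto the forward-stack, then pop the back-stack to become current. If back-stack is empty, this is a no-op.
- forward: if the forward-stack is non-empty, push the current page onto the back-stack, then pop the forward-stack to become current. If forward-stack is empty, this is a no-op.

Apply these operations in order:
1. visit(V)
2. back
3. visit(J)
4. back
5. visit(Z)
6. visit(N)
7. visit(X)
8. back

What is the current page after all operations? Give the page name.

Answer: N

Derivation:
After 1 (visit(V)): cur=V back=1 fwd=0
After 2 (back): cur=HOME back=0 fwd=1
After 3 (visit(J)): cur=J back=1 fwd=0
After 4 (back): cur=HOME back=0 fwd=1
After 5 (visit(Z)): cur=Z back=1 fwd=0
After 6 (visit(N)): cur=N back=2 fwd=0
After 7 (visit(X)): cur=X back=3 fwd=0
After 8 (back): cur=N back=2 fwd=1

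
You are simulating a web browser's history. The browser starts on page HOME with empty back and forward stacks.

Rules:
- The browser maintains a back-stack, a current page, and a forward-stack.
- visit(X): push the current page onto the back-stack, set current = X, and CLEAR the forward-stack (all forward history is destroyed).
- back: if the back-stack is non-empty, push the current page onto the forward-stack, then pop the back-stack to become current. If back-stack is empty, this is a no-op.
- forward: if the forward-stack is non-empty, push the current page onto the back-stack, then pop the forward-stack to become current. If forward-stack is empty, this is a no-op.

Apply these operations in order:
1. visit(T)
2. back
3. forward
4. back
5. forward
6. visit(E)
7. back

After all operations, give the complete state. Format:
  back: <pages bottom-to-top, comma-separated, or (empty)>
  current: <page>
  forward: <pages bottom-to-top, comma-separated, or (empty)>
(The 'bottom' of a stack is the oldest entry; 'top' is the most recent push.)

After 1 (visit(T)): cur=T back=1 fwd=0
After 2 (back): cur=HOME back=0 fwd=1
After 3 (forward): cur=T back=1 fwd=0
After 4 (back): cur=HOME back=0 fwd=1
After 5 (forward): cur=T back=1 fwd=0
After 6 (visit(E)): cur=E back=2 fwd=0
After 7 (back): cur=T back=1 fwd=1

Answer: back: HOME
current: T
forward: E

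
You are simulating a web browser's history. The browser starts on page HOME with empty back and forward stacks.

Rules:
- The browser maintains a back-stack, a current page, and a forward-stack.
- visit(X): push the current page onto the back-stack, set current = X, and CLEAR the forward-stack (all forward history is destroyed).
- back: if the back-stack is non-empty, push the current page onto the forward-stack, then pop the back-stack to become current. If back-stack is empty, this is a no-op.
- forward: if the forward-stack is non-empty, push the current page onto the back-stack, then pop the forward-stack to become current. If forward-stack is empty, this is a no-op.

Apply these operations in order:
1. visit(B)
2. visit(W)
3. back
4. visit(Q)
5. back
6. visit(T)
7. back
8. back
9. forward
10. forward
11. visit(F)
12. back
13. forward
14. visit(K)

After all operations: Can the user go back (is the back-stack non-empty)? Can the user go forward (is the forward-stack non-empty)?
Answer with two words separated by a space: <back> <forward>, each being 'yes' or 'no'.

Answer: yes no

Derivation:
After 1 (visit(B)): cur=B back=1 fwd=0
After 2 (visit(W)): cur=W back=2 fwd=0
After 3 (back): cur=B back=1 fwd=1
After 4 (visit(Q)): cur=Q back=2 fwd=0
After 5 (back): cur=B back=1 fwd=1
After 6 (visit(T)): cur=T back=2 fwd=0
After 7 (back): cur=B back=1 fwd=1
After 8 (back): cur=HOME back=0 fwd=2
After 9 (forward): cur=B back=1 fwd=1
After 10 (forward): cur=T back=2 fwd=0
After 11 (visit(F)): cur=F back=3 fwd=0
After 12 (back): cur=T back=2 fwd=1
After 13 (forward): cur=F back=3 fwd=0
After 14 (visit(K)): cur=K back=4 fwd=0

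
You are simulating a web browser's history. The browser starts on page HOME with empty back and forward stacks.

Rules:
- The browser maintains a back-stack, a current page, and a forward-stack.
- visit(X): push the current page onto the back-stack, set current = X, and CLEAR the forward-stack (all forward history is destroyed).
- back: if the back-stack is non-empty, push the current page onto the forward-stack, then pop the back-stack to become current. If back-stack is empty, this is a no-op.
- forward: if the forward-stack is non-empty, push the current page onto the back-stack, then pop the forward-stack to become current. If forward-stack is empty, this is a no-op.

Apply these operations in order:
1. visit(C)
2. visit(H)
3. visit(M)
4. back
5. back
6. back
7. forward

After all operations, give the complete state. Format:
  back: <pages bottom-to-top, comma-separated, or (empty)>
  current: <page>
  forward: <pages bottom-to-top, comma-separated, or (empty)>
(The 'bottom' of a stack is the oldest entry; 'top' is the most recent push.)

Answer: back: HOME
current: C
forward: M,H

Derivation:
After 1 (visit(C)): cur=C back=1 fwd=0
After 2 (visit(H)): cur=H back=2 fwd=0
After 3 (visit(M)): cur=M back=3 fwd=0
After 4 (back): cur=H back=2 fwd=1
After 5 (back): cur=C back=1 fwd=2
After 6 (back): cur=HOME back=0 fwd=3
After 7 (forward): cur=C back=1 fwd=2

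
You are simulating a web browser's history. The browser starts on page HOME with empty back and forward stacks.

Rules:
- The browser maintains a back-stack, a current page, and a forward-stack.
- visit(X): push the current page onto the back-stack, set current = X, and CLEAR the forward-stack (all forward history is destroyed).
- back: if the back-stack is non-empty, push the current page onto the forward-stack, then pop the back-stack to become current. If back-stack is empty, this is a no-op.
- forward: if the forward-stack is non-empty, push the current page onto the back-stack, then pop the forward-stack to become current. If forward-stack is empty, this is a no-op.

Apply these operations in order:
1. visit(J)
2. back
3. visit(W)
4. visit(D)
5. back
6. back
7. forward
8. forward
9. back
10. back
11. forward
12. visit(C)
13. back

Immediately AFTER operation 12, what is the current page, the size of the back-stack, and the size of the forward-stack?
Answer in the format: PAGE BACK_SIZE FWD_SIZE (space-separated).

After 1 (visit(J)): cur=J back=1 fwd=0
After 2 (back): cur=HOME back=0 fwd=1
After 3 (visit(W)): cur=W back=1 fwd=0
After 4 (visit(D)): cur=D back=2 fwd=0
After 5 (back): cur=W back=1 fwd=1
After 6 (back): cur=HOME back=0 fwd=2
After 7 (forward): cur=W back=1 fwd=1
After 8 (forward): cur=D back=2 fwd=0
After 9 (back): cur=W back=1 fwd=1
After 10 (back): cur=HOME back=0 fwd=2
After 11 (forward): cur=W back=1 fwd=1
After 12 (visit(C)): cur=C back=2 fwd=0

C 2 0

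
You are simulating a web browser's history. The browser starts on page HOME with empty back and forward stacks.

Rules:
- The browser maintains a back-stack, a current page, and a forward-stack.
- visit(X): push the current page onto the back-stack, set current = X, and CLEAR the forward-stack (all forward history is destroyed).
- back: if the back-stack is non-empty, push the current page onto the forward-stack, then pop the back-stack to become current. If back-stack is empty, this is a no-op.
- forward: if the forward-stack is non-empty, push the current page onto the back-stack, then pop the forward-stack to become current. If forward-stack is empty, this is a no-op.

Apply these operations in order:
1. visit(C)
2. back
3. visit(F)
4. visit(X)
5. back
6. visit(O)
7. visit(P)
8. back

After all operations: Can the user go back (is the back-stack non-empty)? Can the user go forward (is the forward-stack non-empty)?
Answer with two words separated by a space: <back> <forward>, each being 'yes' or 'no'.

Answer: yes yes

Derivation:
After 1 (visit(C)): cur=C back=1 fwd=0
After 2 (back): cur=HOME back=0 fwd=1
After 3 (visit(F)): cur=F back=1 fwd=0
After 4 (visit(X)): cur=X back=2 fwd=0
After 5 (back): cur=F back=1 fwd=1
After 6 (visit(O)): cur=O back=2 fwd=0
After 7 (visit(P)): cur=P back=3 fwd=0
After 8 (back): cur=O back=2 fwd=1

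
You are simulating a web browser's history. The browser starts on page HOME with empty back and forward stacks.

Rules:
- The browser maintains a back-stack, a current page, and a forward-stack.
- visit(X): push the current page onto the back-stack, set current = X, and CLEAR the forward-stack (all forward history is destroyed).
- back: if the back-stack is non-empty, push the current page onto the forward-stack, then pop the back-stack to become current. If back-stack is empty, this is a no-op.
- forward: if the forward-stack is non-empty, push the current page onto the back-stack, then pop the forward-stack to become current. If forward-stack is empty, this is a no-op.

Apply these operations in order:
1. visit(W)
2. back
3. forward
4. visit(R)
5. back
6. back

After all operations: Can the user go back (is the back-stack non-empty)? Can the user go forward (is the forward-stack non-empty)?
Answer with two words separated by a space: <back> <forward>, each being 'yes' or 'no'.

After 1 (visit(W)): cur=W back=1 fwd=0
After 2 (back): cur=HOME back=0 fwd=1
After 3 (forward): cur=W back=1 fwd=0
After 4 (visit(R)): cur=R back=2 fwd=0
After 5 (back): cur=W back=1 fwd=1
After 6 (back): cur=HOME back=0 fwd=2

Answer: no yes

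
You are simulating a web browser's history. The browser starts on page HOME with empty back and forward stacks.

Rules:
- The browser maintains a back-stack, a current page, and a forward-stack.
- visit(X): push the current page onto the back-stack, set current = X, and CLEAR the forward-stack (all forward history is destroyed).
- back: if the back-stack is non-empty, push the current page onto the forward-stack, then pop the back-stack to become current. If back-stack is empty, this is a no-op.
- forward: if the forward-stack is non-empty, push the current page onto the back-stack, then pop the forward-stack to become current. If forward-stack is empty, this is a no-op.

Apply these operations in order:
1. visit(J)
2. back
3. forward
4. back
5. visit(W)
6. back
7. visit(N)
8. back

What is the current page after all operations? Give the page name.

Answer: HOME

Derivation:
After 1 (visit(J)): cur=J back=1 fwd=0
After 2 (back): cur=HOME back=0 fwd=1
After 3 (forward): cur=J back=1 fwd=0
After 4 (back): cur=HOME back=0 fwd=1
After 5 (visit(W)): cur=W back=1 fwd=0
After 6 (back): cur=HOME back=0 fwd=1
After 7 (visit(N)): cur=N back=1 fwd=0
After 8 (back): cur=HOME back=0 fwd=1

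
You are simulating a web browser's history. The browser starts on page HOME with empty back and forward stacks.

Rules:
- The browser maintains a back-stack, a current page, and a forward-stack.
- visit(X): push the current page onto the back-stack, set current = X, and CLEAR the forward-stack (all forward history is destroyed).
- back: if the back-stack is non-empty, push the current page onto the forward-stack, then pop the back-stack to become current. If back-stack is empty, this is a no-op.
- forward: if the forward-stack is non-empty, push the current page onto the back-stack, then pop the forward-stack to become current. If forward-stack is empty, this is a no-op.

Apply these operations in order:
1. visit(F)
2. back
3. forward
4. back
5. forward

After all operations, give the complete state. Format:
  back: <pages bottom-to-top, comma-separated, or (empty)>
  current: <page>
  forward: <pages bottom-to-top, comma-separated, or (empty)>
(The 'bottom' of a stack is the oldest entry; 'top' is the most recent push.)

After 1 (visit(F)): cur=F back=1 fwd=0
After 2 (back): cur=HOME back=0 fwd=1
After 3 (forward): cur=F back=1 fwd=0
After 4 (back): cur=HOME back=0 fwd=1
After 5 (forward): cur=F back=1 fwd=0

Answer: back: HOME
current: F
forward: (empty)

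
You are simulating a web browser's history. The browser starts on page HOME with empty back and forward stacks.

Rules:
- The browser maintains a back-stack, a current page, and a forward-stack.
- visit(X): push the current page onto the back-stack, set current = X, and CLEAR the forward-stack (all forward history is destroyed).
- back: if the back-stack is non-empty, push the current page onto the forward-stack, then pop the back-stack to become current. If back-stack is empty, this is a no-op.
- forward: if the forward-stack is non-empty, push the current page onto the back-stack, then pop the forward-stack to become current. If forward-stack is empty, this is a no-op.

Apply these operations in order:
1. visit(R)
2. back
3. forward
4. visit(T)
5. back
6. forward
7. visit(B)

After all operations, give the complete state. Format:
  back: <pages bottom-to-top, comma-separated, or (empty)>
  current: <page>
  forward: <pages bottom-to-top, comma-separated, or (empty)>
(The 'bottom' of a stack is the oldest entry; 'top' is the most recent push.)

Answer: back: HOME,R,T
current: B
forward: (empty)

Derivation:
After 1 (visit(R)): cur=R back=1 fwd=0
After 2 (back): cur=HOME back=0 fwd=1
After 3 (forward): cur=R back=1 fwd=0
After 4 (visit(T)): cur=T back=2 fwd=0
After 5 (back): cur=R back=1 fwd=1
After 6 (forward): cur=T back=2 fwd=0
After 7 (visit(B)): cur=B back=3 fwd=0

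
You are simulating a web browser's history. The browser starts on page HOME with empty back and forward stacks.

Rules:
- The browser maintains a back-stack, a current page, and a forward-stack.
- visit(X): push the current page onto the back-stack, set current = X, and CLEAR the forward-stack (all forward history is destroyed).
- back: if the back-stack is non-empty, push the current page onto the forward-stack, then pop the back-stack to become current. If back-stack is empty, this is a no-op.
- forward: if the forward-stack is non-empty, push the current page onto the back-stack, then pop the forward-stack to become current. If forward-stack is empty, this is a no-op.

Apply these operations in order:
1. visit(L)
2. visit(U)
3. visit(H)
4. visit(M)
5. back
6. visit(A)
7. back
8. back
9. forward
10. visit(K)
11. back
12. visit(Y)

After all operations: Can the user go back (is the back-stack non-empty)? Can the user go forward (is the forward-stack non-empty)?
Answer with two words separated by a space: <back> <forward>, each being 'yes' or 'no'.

After 1 (visit(L)): cur=L back=1 fwd=0
After 2 (visit(U)): cur=U back=2 fwd=0
After 3 (visit(H)): cur=H back=3 fwd=0
After 4 (visit(M)): cur=M back=4 fwd=0
After 5 (back): cur=H back=3 fwd=1
After 6 (visit(A)): cur=A back=4 fwd=0
After 7 (back): cur=H back=3 fwd=1
After 8 (back): cur=U back=2 fwd=2
After 9 (forward): cur=H back=3 fwd=1
After 10 (visit(K)): cur=K back=4 fwd=0
After 11 (back): cur=H back=3 fwd=1
After 12 (visit(Y)): cur=Y back=4 fwd=0

Answer: yes no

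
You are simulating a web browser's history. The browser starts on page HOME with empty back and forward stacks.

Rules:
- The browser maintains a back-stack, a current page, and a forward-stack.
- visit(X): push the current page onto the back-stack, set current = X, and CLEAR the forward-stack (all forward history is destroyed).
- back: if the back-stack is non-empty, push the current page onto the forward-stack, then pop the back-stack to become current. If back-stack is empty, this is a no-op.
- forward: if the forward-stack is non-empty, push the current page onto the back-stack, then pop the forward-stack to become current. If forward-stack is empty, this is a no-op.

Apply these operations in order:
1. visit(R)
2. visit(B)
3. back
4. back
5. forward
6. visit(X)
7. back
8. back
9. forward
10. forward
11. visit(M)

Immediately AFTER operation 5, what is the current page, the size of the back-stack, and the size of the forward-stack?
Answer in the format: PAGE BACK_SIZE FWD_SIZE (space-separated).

After 1 (visit(R)): cur=R back=1 fwd=0
After 2 (visit(B)): cur=B back=2 fwd=0
After 3 (back): cur=R back=1 fwd=1
After 4 (back): cur=HOME back=0 fwd=2
After 5 (forward): cur=R back=1 fwd=1

R 1 1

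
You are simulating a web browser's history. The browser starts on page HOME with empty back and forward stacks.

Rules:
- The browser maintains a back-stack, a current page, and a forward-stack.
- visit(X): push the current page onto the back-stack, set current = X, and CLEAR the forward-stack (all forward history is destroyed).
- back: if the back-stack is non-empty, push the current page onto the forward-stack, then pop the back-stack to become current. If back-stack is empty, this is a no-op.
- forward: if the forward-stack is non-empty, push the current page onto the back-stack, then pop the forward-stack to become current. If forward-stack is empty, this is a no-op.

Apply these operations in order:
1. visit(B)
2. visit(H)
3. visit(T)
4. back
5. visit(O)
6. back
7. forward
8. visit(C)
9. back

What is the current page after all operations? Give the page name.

After 1 (visit(B)): cur=B back=1 fwd=0
After 2 (visit(H)): cur=H back=2 fwd=0
After 3 (visit(T)): cur=T back=3 fwd=0
After 4 (back): cur=H back=2 fwd=1
After 5 (visit(O)): cur=O back=3 fwd=0
After 6 (back): cur=H back=2 fwd=1
After 7 (forward): cur=O back=3 fwd=0
After 8 (visit(C)): cur=C back=4 fwd=0
After 9 (back): cur=O back=3 fwd=1

Answer: O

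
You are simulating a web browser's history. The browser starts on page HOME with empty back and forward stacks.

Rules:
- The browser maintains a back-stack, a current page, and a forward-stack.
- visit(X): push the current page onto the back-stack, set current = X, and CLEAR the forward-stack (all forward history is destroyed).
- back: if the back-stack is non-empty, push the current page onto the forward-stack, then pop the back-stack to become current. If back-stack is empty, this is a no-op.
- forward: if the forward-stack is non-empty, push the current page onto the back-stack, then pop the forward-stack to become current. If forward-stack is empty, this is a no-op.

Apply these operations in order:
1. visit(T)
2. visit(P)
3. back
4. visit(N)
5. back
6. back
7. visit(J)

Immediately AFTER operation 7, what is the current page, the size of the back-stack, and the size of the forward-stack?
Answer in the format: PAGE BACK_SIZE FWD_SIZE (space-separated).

After 1 (visit(T)): cur=T back=1 fwd=0
After 2 (visit(P)): cur=P back=2 fwd=0
After 3 (back): cur=T back=1 fwd=1
After 4 (visit(N)): cur=N back=2 fwd=0
After 5 (back): cur=T back=1 fwd=1
After 6 (back): cur=HOME back=0 fwd=2
After 7 (visit(J)): cur=J back=1 fwd=0

J 1 0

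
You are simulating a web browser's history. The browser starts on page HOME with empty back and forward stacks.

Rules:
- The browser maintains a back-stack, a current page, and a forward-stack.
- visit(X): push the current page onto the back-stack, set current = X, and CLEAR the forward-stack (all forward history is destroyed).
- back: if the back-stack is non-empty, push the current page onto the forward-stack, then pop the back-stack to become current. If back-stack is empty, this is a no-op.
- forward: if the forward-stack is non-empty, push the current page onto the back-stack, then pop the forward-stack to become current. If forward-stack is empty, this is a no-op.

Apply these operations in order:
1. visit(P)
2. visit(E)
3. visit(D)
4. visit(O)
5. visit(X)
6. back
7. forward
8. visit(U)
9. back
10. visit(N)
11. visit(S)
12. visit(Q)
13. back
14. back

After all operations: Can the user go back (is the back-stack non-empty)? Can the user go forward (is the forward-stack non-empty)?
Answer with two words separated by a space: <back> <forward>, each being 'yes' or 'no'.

Answer: yes yes

Derivation:
After 1 (visit(P)): cur=P back=1 fwd=0
After 2 (visit(E)): cur=E back=2 fwd=0
After 3 (visit(D)): cur=D back=3 fwd=0
After 4 (visit(O)): cur=O back=4 fwd=0
After 5 (visit(X)): cur=X back=5 fwd=0
After 6 (back): cur=O back=4 fwd=1
After 7 (forward): cur=X back=5 fwd=0
After 8 (visit(U)): cur=U back=6 fwd=0
After 9 (back): cur=X back=5 fwd=1
After 10 (visit(N)): cur=N back=6 fwd=0
After 11 (visit(S)): cur=S back=7 fwd=0
After 12 (visit(Q)): cur=Q back=8 fwd=0
After 13 (back): cur=S back=7 fwd=1
After 14 (back): cur=N back=6 fwd=2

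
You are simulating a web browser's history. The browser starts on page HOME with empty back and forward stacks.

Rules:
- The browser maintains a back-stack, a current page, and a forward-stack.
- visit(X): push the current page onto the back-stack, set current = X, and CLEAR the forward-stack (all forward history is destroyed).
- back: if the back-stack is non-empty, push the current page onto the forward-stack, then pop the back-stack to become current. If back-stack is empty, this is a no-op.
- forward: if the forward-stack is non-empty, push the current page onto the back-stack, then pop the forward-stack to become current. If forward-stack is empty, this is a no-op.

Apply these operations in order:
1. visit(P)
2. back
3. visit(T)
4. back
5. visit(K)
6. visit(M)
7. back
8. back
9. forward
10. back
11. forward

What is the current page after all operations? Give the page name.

After 1 (visit(P)): cur=P back=1 fwd=0
After 2 (back): cur=HOME back=0 fwd=1
After 3 (visit(T)): cur=T back=1 fwd=0
After 4 (back): cur=HOME back=0 fwd=1
After 5 (visit(K)): cur=K back=1 fwd=0
After 6 (visit(M)): cur=M back=2 fwd=0
After 7 (back): cur=K back=1 fwd=1
After 8 (back): cur=HOME back=0 fwd=2
After 9 (forward): cur=K back=1 fwd=1
After 10 (back): cur=HOME back=0 fwd=2
After 11 (forward): cur=K back=1 fwd=1

Answer: K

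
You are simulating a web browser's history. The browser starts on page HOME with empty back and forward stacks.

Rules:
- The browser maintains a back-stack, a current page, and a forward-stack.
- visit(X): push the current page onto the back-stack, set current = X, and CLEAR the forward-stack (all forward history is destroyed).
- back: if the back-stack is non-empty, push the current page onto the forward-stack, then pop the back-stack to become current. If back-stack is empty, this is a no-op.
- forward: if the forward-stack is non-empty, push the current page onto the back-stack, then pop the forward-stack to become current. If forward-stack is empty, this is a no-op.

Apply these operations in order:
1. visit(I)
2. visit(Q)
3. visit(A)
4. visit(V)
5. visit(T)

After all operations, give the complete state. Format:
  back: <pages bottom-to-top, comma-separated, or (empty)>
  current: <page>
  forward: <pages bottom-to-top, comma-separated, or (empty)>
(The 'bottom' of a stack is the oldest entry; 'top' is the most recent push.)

After 1 (visit(I)): cur=I back=1 fwd=0
After 2 (visit(Q)): cur=Q back=2 fwd=0
After 3 (visit(A)): cur=A back=3 fwd=0
After 4 (visit(V)): cur=V back=4 fwd=0
After 5 (visit(T)): cur=T back=5 fwd=0

Answer: back: HOME,I,Q,A,V
current: T
forward: (empty)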